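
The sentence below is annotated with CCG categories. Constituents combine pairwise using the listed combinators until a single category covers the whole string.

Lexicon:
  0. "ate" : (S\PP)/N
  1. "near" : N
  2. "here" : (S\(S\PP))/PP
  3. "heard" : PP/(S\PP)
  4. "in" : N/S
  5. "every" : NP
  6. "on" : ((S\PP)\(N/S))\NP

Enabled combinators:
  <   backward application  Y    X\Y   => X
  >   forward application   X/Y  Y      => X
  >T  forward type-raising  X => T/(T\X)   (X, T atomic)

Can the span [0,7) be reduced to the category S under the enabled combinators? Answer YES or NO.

YES

[0,7] S   <
  [0,2] S\PP   >
    [0,1] "ate" : (S\PP)/N
    [1,2] "near" : N
  [2,7] S\(S\PP)   >
    [2,3] "here" : (S\(S\PP))/PP
    [3,7] PP   >
      [3,4] "heard" : PP/(S\PP)
      [4,7] S\PP   <
        [4,5] "in" : N/S
        [5,7] (S\PP)\(N/S)   <
          [5,6] "every" : NP
          [6,7] "on" : ((S\PP)\(N/S))\NP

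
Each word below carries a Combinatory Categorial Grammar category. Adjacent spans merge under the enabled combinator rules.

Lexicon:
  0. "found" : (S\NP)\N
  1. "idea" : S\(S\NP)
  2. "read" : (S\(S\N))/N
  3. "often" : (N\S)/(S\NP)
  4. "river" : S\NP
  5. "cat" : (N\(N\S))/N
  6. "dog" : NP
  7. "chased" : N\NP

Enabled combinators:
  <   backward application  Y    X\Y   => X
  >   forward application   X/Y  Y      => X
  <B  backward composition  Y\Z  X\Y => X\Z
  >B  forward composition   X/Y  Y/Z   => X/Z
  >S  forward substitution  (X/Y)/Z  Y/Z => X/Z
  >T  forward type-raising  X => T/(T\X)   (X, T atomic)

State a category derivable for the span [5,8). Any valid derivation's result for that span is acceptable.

N\(N\S)

[0,8] S   <
  [0,2] S\N   <B
    [0,1] "found" : (S\NP)\N
    [1,2] "idea" : S\(S\NP)
  [2,8] S\(S\N)   >
    [2,3] "read" : (S\(S\N))/N
    [3,8] N   <
      [3,5] N\S   >
        [3,4] "often" : (N\S)/(S\NP)
        [4,5] "river" : S\NP
      [5,8] N\(N\S)   >
        [5,6] "cat" : (N\(N\S))/N
        [6,8] N   >
          [6,7] N/(N\NP)   >T
            [6,7] "dog" : NP
          [7,8] "chased" : N\NP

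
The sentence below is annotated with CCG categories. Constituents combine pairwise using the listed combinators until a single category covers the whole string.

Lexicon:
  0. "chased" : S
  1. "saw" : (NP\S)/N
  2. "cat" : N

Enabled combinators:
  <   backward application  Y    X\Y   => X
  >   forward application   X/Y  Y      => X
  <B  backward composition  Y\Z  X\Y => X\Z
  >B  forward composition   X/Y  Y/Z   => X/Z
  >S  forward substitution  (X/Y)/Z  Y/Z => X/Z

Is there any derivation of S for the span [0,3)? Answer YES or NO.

NO

S (NP\S)/N N
CKY chart[0,3] = {NP}; S ∉ chart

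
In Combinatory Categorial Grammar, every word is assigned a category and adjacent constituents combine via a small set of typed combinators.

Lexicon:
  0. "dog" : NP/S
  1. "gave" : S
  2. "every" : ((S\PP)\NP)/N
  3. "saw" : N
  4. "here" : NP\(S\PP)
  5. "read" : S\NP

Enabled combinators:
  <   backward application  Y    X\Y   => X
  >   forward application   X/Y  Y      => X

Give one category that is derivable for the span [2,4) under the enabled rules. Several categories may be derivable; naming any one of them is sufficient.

(S\PP)\NP

[0,6] S   <
  [0,5] NP   <
    [0,4] S\PP   <
      [0,2] NP   >
        [0,1] "dog" : NP/S
        [1,2] "gave" : S
      [2,4] (S\PP)\NP   >
        [2,3] "every" : ((S\PP)\NP)/N
        [3,4] "saw" : N
    [4,5] "here" : NP\(S\PP)
  [5,6] "read" : S\NP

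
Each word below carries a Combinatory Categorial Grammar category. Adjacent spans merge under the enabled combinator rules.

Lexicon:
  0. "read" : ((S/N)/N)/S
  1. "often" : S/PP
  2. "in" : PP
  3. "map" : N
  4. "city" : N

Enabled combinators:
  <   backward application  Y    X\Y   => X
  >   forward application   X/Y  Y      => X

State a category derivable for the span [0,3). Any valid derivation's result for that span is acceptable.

[0,5] S   >
  [0,4] S/N   >
    [0,3] (S/N)/N   >
      [0,1] "read" : ((S/N)/N)/S
      [1,3] S   >
        [1,2] "often" : S/PP
        [2,3] "in" : PP
    [3,4] "map" : N
  [4,5] "city" : N

(S/N)/N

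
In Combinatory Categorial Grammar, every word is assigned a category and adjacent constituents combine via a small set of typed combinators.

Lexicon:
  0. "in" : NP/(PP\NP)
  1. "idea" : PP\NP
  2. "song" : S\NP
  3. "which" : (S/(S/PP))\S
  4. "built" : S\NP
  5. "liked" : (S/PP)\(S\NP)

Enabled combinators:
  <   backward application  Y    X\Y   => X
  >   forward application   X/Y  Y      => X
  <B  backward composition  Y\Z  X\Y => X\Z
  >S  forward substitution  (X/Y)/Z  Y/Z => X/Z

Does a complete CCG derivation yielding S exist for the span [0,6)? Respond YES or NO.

YES

[0,6] S   >
  [0,4] S/(S/PP)   <
    [0,3] S   <
      [0,2] NP   >
        [0,1] "in" : NP/(PP\NP)
        [1,2] "idea" : PP\NP
      [2,3] "song" : S\NP
    [3,4] "which" : (S/(S/PP))\S
  [4,6] S/PP   <
    [4,5] "built" : S\NP
    [5,6] "liked" : (S/PP)\(S\NP)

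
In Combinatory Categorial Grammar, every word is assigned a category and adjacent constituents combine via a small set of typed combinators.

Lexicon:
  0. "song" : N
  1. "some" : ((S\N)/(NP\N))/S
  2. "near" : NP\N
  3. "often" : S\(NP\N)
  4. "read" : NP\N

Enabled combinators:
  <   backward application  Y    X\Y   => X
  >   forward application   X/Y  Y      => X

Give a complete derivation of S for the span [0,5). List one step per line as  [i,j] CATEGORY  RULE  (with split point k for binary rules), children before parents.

[0,5] S   <
  [0,1] "song" : N
  [1,5] S\N   >
    [1,4] (S\N)/(NP\N)   >
      [1,2] "some" : ((S\N)/(NP\N))/S
      [2,4] S   <
        [2,3] "near" : NP\N
        [3,4] "often" : S\(NP\N)
    [4,5] "read" : NP\N

[0,1] N  lex  "song"
[1,2] ((S\N)/(NP\N))/S  lex  "some"
[2,3] NP\N  lex  "near"
[3,4] S\(NP\N)  lex  "often"
[2,4] S  <  k=3
[1,4] (S\N)/(NP\N)  >  k=2
[4,5] NP\N  lex  "read"
[1,5] S\N  >  k=4
[0,5] S  <  k=1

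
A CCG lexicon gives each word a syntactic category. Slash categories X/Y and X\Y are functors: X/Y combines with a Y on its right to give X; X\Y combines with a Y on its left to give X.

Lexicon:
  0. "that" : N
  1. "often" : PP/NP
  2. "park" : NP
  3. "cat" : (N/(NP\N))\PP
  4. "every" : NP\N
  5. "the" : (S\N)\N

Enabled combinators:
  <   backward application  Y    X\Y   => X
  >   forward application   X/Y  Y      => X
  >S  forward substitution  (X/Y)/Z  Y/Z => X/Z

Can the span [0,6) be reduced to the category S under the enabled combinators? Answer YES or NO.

YES

[0,6] S   <
  [0,1] "that" : N
  [1,6] S\N   <
    [1,5] N   >
      [1,4] N/(NP\N)   <
        [1,3] PP   >
          [1,2] "often" : PP/NP
          [2,3] "park" : NP
        [3,4] "cat" : (N/(NP\N))\PP
      [4,5] "every" : NP\N
    [5,6] "the" : (S\N)\N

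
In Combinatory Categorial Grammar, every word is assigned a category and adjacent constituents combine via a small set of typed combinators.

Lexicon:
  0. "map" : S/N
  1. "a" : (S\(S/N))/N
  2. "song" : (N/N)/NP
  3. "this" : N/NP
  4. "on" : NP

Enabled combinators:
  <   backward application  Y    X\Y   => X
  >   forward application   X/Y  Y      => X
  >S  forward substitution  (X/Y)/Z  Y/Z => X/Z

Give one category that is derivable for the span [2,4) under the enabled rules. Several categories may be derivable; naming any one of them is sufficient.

[0,5] S   <
  [0,1] "map" : S/N
  [1,5] S\(S/N)   >
    [1,2] "a" : (S\(S/N))/N
    [2,5] N   >
      [2,4] N/NP   >S
        [2,3] "song" : (N/N)/NP
        [3,4] "this" : N/NP
      [4,5] "on" : NP

N/NP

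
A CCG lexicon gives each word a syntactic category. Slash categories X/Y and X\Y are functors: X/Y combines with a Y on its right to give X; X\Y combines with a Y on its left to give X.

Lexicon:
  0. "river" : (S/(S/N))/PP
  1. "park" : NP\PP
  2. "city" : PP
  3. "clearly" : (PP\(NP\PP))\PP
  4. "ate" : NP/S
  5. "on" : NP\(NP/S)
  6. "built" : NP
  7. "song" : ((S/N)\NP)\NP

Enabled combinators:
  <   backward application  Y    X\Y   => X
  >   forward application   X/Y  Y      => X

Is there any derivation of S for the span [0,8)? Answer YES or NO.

YES

[0,8] S   >
  [0,4] S/(S/N)   >
    [0,1] "river" : (S/(S/N))/PP
    [1,4] PP   <
      [1,2] "park" : NP\PP
      [2,4] PP\(NP\PP)   <
        [2,3] "city" : PP
        [3,4] "clearly" : (PP\(NP\PP))\PP
  [4,8] S/N   <
    [4,6] NP   <
      [4,5] "ate" : NP/S
      [5,6] "on" : NP\(NP/S)
    [6,8] (S/N)\NP   <
      [6,7] "built" : NP
      [7,8] "song" : ((S/N)\NP)\NP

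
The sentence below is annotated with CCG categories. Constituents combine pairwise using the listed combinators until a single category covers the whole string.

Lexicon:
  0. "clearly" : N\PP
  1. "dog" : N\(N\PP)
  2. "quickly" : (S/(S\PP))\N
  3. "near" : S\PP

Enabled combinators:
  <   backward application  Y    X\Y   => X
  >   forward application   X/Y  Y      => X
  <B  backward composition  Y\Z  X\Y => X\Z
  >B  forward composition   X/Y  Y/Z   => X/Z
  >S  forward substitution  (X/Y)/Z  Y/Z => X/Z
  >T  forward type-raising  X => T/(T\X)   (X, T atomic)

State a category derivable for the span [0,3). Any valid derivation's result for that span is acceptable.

[0,4] S   >
  [0,3] S/(S\PP)   <
    [0,2] N   <
      [0,1] "clearly" : N\PP
      [1,2] "dog" : N\(N\PP)
    [2,3] "quickly" : (S/(S\PP))\N
  [3,4] "near" : S\PP

S/(S\PP)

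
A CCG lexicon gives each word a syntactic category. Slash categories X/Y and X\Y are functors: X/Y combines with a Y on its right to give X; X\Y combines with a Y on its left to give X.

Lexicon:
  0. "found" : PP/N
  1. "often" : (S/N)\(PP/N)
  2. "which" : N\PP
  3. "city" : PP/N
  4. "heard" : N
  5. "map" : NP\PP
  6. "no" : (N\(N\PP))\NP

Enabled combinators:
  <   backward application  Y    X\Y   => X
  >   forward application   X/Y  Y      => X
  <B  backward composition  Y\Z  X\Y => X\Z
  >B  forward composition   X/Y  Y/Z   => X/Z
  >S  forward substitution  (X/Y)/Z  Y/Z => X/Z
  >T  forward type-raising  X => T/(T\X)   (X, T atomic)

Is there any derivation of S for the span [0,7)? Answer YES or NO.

YES

[0,7] S   >
  [0,2] S/N   <
    [0,1] "found" : PP/N
    [1,2] "often" : (S/N)\(PP/N)
  [2,7] N   <
    [2,3] "which" : N\PP
    [3,7] N\(N\PP)   <
      [3,6] NP   <
        [3,5] PP   >
          [3,4] "city" : PP/N
          [4,5] "heard" : N
        [5,6] "map" : NP\PP
      [6,7] "no" : (N\(N\PP))\NP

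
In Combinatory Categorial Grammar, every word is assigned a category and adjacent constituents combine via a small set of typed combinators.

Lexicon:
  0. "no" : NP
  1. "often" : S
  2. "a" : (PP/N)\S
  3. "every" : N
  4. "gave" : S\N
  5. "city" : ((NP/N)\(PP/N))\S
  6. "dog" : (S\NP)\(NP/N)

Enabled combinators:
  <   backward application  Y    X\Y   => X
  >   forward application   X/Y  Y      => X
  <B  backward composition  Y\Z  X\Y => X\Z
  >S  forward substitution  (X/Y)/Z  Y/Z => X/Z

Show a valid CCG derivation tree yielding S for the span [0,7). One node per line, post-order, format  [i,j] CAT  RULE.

[0,7] S   <
  [0,1] "no" : NP
  [1,7] S\NP   <
    [1,6] NP/N   <
      [1,3] PP/N   <
        [1,2] "often" : S
        [2,3] "a" : (PP/N)\S
      [3,6] (NP/N)\(PP/N)   <
        [3,5] S   <
          [3,4] "every" : N
          [4,5] "gave" : S\N
        [5,6] "city" : ((NP/N)\(PP/N))\S
    [6,7] "dog" : (S\NP)\(NP/N)

[0,1] NP  lex  "no"
[1,2] S  lex  "often"
[2,3] (PP/N)\S  lex  "a"
[1,3] PP/N  <  k=2
[3,4] N  lex  "every"
[4,5] S\N  lex  "gave"
[3,5] S  <  k=4
[5,6] ((NP/N)\(PP/N))\S  lex  "city"
[3,6] (NP/N)\(PP/N)  <  k=5
[1,6] NP/N  <  k=3
[6,7] (S\NP)\(NP/N)  lex  "dog"
[1,7] S\NP  <  k=6
[0,7] S  <  k=1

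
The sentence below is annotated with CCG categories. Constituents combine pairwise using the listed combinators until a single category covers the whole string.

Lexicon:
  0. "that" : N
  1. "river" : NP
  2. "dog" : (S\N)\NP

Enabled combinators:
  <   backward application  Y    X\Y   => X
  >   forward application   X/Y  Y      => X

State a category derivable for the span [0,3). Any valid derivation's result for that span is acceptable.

[0,3] S   <
  [0,1] "that" : N
  [1,3] S\N   <
    [1,2] "river" : NP
    [2,3] "dog" : (S\N)\NP

S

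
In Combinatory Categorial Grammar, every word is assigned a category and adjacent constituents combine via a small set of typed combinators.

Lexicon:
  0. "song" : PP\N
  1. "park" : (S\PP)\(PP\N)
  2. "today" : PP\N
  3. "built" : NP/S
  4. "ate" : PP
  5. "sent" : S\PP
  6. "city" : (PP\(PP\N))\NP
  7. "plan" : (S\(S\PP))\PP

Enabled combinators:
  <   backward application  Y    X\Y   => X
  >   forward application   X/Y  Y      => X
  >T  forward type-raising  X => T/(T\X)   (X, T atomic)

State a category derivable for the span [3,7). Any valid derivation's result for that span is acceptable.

[0,8] S   <
  [0,2] S\PP   <
    [0,1] "song" : PP\N
    [1,2] "park" : (S\PP)\(PP\N)
  [2,8] S\(S\PP)   <
    [2,7] PP   <
      [2,3] "today" : PP\N
      [3,7] PP\(PP\N)   <
        [3,6] NP   >
          [3,4] "built" : NP/S
          [4,6] S   >
            [4,5] S/(S\PP)   >T
              [4,5] "ate" : PP
            [5,6] "sent" : S\PP
        [6,7] "city" : (PP\(PP\N))\NP
    [7,8] "plan" : (S\(S\PP))\PP

PP\(PP\N)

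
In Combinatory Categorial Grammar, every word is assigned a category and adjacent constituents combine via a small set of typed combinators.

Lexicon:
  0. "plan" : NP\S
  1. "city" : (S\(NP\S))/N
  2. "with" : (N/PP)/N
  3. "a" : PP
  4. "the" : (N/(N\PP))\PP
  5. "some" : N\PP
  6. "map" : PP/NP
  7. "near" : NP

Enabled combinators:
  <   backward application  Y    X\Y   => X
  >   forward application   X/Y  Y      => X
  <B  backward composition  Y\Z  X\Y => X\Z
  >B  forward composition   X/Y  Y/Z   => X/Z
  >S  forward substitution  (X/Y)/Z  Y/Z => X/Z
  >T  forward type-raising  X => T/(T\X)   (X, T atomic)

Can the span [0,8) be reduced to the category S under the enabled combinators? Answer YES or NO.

YES

[0,8] S   <
  [0,1] "plan" : NP\S
  [1,8] S\(NP\S)   >
    [1,2] "city" : (S\(NP\S))/N
    [2,8] N   >
      [2,6] N/PP   >
        [2,3] "with" : (N/PP)/N
        [3,6] N   >
          [3,5] N/(N\PP)   <
            [3,4] "a" : PP
            [4,5] "the" : (N/(N\PP))\PP
          [5,6] "some" : N\PP
      [6,8] PP   >
        [6,7] "map" : PP/NP
        [7,8] "near" : NP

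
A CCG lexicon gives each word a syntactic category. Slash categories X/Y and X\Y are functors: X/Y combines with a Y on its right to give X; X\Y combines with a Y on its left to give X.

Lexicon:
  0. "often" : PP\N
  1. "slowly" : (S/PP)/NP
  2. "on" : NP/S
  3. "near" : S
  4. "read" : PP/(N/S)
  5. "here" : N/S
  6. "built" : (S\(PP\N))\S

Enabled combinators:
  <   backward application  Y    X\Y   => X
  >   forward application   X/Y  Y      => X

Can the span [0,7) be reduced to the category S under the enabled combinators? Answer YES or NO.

YES

[0,7] S   <
  [0,1] "often" : PP\N
  [1,7] S\(PP\N)   <
    [1,6] S   >
      [1,4] S/PP   >
        [1,2] "slowly" : (S/PP)/NP
        [2,4] NP   >
          [2,3] "on" : NP/S
          [3,4] "near" : S
      [4,6] PP   >
        [4,5] "read" : PP/(N/S)
        [5,6] "here" : N/S
    [6,7] "built" : (S\(PP\N))\S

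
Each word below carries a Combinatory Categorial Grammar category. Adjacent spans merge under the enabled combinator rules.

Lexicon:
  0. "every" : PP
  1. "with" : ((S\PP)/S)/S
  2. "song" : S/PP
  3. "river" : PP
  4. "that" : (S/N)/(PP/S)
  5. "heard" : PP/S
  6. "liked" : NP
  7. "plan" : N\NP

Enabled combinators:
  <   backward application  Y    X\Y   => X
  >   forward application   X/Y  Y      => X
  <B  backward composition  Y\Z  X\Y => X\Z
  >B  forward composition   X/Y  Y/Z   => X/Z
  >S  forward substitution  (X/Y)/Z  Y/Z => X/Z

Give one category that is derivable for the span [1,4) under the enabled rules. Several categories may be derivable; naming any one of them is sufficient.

[0,8] S   <
  [0,1] "every" : PP
  [1,8] S\PP   >
    [1,4] (S\PP)/S   >
      [1,2] "with" : ((S\PP)/S)/S
      [2,4] S   >
        [2,3] "song" : S/PP
        [3,4] "river" : PP
    [4,8] S   >
      [4,6] S/N   >
        [4,5] "that" : (S/N)/(PP/S)
        [5,6] "heard" : PP/S
      [6,8] N   <
        [6,7] "liked" : NP
        [7,8] "plan" : N\NP

(S\PP)/S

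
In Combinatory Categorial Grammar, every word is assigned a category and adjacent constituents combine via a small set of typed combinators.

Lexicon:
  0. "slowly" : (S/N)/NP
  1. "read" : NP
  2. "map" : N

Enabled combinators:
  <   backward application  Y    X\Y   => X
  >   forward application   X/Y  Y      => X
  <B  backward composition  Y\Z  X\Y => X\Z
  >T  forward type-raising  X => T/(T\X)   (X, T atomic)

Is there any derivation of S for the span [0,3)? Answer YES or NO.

[0,3] S   >
  [0,2] S/N   >
    [0,1] "slowly" : (S/N)/NP
    [1,2] "read" : NP
  [2,3] "map" : N

YES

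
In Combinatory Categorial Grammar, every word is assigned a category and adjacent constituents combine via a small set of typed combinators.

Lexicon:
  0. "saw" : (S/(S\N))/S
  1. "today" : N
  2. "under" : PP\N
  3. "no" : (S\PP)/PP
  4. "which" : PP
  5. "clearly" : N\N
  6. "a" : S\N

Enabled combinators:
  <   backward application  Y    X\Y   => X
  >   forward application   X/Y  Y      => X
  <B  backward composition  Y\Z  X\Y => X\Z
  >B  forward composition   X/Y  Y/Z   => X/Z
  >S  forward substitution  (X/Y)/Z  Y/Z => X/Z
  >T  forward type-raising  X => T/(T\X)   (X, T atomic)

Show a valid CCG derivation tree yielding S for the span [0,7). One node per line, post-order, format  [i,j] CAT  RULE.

[0,7] S   >
  [0,5] S/(S\N)   >
    [0,1] "saw" : (S/(S\N))/S
    [1,5] S   <
      [1,3] PP   >
        [1,2] PP/(PP\N)   >T
          [1,2] "today" : N
        [2,3] "under" : PP\N
      [3,5] S\PP   >
        [3,4] "no" : (S\PP)/PP
        [4,5] "which" : PP
  [5,7] S\N   <B
    [5,6] "clearly" : N\N
    [6,7] "a" : S\N

[0,1] (S/(S\N))/S  lex  "saw"
[1,2] N  lex  "today"
[1,2] PP/(PP\N)  >T
[2,3] PP\N  lex  "under"
[1,3] PP  >  k=2
[3,4] (S\PP)/PP  lex  "no"
[4,5] PP  lex  "which"
[3,5] S\PP  >  k=4
[1,5] S  <  k=3
[0,5] S/(S\N)  >  k=1
[5,6] N\N  lex  "clearly"
[6,7] S\N  lex  "a"
[5,7] S\N  <B  k=6
[0,7] S  >  k=5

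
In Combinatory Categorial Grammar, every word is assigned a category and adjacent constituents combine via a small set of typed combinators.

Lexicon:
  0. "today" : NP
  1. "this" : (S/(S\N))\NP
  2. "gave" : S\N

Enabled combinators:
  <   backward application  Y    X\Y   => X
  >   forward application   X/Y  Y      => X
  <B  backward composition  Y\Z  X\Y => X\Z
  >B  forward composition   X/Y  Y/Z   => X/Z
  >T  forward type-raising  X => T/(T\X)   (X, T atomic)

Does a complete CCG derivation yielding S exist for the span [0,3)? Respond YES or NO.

[0,3] S   >
  [0,2] S/(S\N)   <
    [0,1] "today" : NP
    [1,2] "this" : (S/(S\N))\NP
  [2,3] "gave" : S\N

YES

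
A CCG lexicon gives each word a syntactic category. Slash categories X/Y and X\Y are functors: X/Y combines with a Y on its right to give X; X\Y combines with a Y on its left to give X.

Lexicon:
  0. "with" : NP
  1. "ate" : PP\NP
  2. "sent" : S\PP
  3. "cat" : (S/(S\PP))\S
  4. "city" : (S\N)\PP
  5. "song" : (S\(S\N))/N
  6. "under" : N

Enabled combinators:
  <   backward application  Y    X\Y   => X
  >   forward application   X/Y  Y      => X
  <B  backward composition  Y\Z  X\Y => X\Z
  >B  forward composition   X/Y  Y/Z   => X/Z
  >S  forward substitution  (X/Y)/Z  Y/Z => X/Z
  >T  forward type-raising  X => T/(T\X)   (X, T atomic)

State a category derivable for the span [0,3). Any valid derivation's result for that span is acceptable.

[0,7] S   >
  [0,4] S/(S\PP)   <
    [0,3] S   <
      [0,2] PP   <
        [0,1] "with" : NP
        [1,2] "ate" : PP\NP
      [2,3] "sent" : S\PP
    [3,4] "cat" : (S/(S\PP))\S
  [4,7] S\PP   <B
    [4,5] "city" : (S\N)\PP
    [5,7] S\(S\N)   >
      [5,6] "song" : (S\(S\N))/N
      [6,7] "under" : N

S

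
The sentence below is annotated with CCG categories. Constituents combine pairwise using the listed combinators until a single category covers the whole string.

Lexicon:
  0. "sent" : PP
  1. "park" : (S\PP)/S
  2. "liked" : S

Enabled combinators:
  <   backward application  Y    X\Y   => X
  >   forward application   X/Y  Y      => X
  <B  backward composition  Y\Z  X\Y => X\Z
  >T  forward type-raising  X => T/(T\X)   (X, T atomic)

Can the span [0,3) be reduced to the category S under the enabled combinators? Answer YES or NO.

[0,3] S   >
  [0,1] S/(S\PP)   >T
    [0,1] "sent" : PP
  [1,3] S\PP   >
    [1,2] "park" : (S\PP)/S
    [2,3] "liked" : S

YES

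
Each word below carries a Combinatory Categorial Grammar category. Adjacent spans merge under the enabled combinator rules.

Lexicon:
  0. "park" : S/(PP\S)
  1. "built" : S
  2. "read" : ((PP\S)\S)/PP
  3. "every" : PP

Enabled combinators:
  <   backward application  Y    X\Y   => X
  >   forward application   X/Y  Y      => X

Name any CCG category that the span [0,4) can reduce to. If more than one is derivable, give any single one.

S

[0,4] S   >
  [0,1] "park" : S/(PP\S)
  [1,4] PP\S   <
    [1,2] "built" : S
    [2,4] (PP\S)\S   >
      [2,3] "read" : ((PP\S)\S)/PP
      [3,4] "every" : PP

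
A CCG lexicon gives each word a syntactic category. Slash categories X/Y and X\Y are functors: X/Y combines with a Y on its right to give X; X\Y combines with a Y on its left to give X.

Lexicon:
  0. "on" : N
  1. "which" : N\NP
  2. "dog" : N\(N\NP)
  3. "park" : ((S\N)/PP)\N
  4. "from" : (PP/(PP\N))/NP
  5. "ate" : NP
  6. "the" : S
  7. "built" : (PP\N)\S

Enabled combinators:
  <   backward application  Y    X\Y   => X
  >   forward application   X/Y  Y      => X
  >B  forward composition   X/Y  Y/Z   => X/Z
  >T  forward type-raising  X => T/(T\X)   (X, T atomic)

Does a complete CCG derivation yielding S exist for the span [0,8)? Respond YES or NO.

[0,8] S   >
  [0,1] S/(S\N)   >T
    [0,1] "on" : N
  [1,8] S\N   >
    [1,4] (S\N)/PP   <
      [1,3] N   <
        [1,2] "which" : N\NP
        [2,3] "dog" : N\(N\NP)
      [3,4] "park" : ((S\N)/PP)\N
    [4,8] PP   >
      [4,6] PP/(PP\N)   >
        [4,5] "from" : (PP/(PP\N))/NP
        [5,6] "ate" : NP
      [6,8] PP\N   <
        [6,7] "the" : S
        [7,8] "built" : (PP\N)\S

YES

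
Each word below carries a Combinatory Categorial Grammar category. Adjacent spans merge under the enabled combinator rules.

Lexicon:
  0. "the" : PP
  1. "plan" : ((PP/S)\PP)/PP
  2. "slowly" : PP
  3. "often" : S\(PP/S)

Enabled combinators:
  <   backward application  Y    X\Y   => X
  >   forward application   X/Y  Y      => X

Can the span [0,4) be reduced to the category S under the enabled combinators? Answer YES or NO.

YES

[0,4] S   <
  [0,3] PP/S   <
    [0,1] "the" : PP
    [1,3] (PP/S)\PP   >
      [1,2] "plan" : ((PP/S)\PP)/PP
      [2,3] "slowly" : PP
  [3,4] "often" : S\(PP/S)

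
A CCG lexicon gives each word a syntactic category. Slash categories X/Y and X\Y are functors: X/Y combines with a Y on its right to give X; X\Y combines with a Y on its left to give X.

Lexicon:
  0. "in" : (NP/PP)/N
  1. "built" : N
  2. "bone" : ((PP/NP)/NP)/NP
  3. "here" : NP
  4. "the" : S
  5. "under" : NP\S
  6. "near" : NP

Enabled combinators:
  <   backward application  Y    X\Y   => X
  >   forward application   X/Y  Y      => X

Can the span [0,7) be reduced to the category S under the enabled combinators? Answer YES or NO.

NO

(NP/PP)/N N ((PP/NP)/NP)/NP NP S NP\S NP
CKY chart[0,7] = {NP}; S ∉ chart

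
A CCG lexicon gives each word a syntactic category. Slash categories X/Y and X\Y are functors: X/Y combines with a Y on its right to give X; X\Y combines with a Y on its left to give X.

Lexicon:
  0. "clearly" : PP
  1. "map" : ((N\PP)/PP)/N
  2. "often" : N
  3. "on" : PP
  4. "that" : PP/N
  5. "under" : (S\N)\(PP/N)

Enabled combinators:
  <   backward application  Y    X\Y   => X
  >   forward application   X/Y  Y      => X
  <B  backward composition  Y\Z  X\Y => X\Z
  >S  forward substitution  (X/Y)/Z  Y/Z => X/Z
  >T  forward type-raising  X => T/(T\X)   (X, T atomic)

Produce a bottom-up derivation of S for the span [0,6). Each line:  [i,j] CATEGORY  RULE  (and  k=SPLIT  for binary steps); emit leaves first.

[0,6] S   <
  [0,1] "clearly" : PP
  [1,6] S\PP   <B
    [1,4] N\PP   >
      [1,3] (N\PP)/PP   >
        [1,2] "map" : ((N\PP)/PP)/N
        [2,3] "often" : N
      [3,4] "on" : PP
    [4,6] S\N   <
      [4,5] "that" : PP/N
      [5,6] "under" : (S\N)\(PP/N)

[0,1] PP  lex  "clearly"
[1,2] ((N\PP)/PP)/N  lex  "map"
[2,3] N  lex  "often"
[1,3] (N\PP)/PP  >  k=2
[3,4] PP  lex  "on"
[1,4] N\PP  >  k=3
[4,5] PP/N  lex  "that"
[5,6] (S\N)\(PP/N)  lex  "under"
[4,6] S\N  <  k=5
[1,6] S\PP  <B  k=4
[0,6] S  <  k=1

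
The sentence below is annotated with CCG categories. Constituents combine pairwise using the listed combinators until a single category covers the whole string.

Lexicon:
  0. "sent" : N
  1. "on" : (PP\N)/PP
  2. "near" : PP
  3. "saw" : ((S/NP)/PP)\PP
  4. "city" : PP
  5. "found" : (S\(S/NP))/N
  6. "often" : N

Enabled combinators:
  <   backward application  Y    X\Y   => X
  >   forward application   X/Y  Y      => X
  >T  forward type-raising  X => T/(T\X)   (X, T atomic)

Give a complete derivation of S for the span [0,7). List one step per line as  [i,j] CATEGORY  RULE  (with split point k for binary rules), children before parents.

[0,1] N  lex  "sent"
[1,2] (PP\N)/PP  lex  "on"
[2,3] PP  lex  "near"
[1,3] PP\N  >  k=2
[0,3] PP  <  k=1
[3,4] ((S/NP)/PP)\PP  lex  "saw"
[0,4] (S/NP)/PP  <  k=3
[4,5] PP  lex  "city"
[0,5] S/NP  >  k=4
[5,6] (S\(S/NP))/N  lex  "found"
[6,7] N  lex  "often"
[5,7] S\(S/NP)  >  k=6
[0,7] S  <  k=5

[0,7] S   <
  [0,5] S/NP   >
    [0,4] (S/NP)/PP   <
      [0,3] PP   <
        [0,1] "sent" : N
        [1,3] PP\N   >
          [1,2] "on" : (PP\N)/PP
          [2,3] "near" : PP
      [3,4] "saw" : ((S/NP)/PP)\PP
    [4,5] "city" : PP
  [5,7] S\(S/NP)   >
    [5,6] "found" : (S\(S/NP))/N
    [6,7] "often" : N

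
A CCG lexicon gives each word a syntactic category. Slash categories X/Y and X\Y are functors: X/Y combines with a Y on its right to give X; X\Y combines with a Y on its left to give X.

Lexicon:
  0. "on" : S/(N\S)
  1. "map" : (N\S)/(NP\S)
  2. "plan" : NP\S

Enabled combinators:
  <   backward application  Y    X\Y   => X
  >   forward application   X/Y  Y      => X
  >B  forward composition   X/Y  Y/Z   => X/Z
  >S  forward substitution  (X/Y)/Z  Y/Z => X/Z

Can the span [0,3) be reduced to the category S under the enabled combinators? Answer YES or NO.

YES

[0,3] S   >
  [0,1] "on" : S/(N\S)
  [1,3] N\S   >
    [1,2] "map" : (N\S)/(NP\S)
    [2,3] "plan" : NP\S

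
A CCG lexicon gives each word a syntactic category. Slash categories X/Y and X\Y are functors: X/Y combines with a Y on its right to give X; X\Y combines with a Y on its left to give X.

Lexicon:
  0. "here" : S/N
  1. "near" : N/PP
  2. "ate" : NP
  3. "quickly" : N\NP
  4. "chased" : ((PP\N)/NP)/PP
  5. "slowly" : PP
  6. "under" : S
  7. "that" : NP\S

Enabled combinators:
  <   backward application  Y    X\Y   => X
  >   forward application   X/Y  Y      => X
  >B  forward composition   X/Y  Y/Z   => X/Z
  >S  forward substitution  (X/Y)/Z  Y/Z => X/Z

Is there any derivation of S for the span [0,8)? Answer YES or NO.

YES

[0,8] S   >
  [0,2] S/PP   >B
    [0,1] "here" : S/N
    [1,2] "near" : N/PP
  [2,8] PP   <
    [2,4] N   <
      [2,3] "ate" : NP
      [3,4] "quickly" : N\NP
    [4,8] PP\N   >
      [4,6] (PP\N)/NP   >
        [4,5] "chased" : ((PP\N)/NP)/PP
        [5,6] "slowly" : PP
      [6,8] NP   <
        [6,7] "under" : S
        [7,8] "that" : NP\S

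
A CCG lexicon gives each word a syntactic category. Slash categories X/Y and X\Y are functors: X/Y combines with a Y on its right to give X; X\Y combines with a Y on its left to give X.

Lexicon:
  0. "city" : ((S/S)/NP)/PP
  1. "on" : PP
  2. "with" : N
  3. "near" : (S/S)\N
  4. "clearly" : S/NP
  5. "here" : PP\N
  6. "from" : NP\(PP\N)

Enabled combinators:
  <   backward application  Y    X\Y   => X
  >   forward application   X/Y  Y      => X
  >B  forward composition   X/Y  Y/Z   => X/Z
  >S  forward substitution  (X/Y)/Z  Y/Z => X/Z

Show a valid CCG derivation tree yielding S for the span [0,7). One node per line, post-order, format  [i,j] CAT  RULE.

[0,7] S   >
  [0,5] S/NP   >S
    [0,2] (S/S)/NP   >
      [0,1] "city" : ((S/S)/NP)/PP
      [1,2] "on" : PP
    [2,5] S/NP   >B
      [2,4] S/S   <
        [2,3] "with" : N
        [3,4] "near" : (S/S)\N
      [4,5] "clearly" : S/NP
  [5,7] NP   <
    [5,6] "here" : PP\N
    [6,7] "from" : NP\(PP\N)

[0,1] ((S/S)/NP)/PP  lex  "city"
[1,2] PP  lex  "on"
[0,2] (S/S)/NP  >  k=1
[2,3] N  lex  "with"
[3,4] (S/S)\N  lex  "near"
[2,4] S/S  <  k=3
[4,5] S/NP  lex  "clearly"
[2,5] S/NP  >B  k=4
[0,5] S/NP  >S  k=2
[5,6] PP\N  lex  "here"
[6,7] NP\(PP\N)  lex  "from"
[5,7] NP  <  k=6
[0,7] S  >  k=5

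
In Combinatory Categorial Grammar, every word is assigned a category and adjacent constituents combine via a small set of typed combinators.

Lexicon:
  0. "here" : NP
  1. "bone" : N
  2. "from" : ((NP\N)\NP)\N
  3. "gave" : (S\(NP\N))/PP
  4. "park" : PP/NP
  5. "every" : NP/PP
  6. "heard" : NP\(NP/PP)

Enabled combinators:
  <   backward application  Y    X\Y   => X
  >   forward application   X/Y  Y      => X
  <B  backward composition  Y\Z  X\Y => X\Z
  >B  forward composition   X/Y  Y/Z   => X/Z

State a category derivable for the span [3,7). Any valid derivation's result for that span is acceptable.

[0,7] S   <
  [0,3] NP\N   <
    [0,1] "here" : NP
    [1,3] (NP\N)\NP   <
      [1,2] "bone" : N
      [2,3] "from" : ((NP\N)\NP)\N
  [3,7] S\(NP\N)   >
    [3,4] "gave" : (S\(NP\N))/PP
    [4,7] PP   >
      [4,5] "park" : PP/NP
      [5,7] NP   <
        [5,6] "every" : NP/PP
        [6,7] "heard" : NP\(NP/PP)

S\(NP\N)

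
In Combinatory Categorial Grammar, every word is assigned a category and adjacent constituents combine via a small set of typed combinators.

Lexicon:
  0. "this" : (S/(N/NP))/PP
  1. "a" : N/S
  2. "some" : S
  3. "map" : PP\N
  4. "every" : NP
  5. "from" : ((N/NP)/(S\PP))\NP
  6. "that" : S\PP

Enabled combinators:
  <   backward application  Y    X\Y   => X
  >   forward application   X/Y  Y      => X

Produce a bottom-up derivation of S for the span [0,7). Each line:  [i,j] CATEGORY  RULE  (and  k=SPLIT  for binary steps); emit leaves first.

[0,7] S   >
  [0,4] S/(N/NP)   >
    [0,1] "this" : (S/(N/NP))/PP
    [1,4] PP   <
      [1,3] N   >
        [1,2] "a" : N/S
        [2,3] "some" : S
      [3,4] "map" : PP\N
  [4,7] N/NP   >
    [4,6] (N/NP)/(S\PP)   <
      [4,5] "every" : NP
      [5,6] "from" : ((N/NP)/(S\PP))\NP
    [6,7] "that" : S\PP

[0,1] (S/(N/NP))/PP  lex  "this"
[1,2] N/S  lex  "a"
[2,3] S  lex  "some"
[1,3] N  >  k=2
[3,4] PP\N  lex  "map"
[1,4] PP  <  k=3
[0,4] S/(N/NP)  >  k=1
[4,5] NP  lex  "every"
[5,6] ((N/NP)/(S\PP))\NP  lex  "from"
[4,6] (N/NP)/(S\PP)  <  k=5
[6,7] S\PP  lex  "that"
[4,7] N/NP  >  k=6
[0,7] S  >  k=4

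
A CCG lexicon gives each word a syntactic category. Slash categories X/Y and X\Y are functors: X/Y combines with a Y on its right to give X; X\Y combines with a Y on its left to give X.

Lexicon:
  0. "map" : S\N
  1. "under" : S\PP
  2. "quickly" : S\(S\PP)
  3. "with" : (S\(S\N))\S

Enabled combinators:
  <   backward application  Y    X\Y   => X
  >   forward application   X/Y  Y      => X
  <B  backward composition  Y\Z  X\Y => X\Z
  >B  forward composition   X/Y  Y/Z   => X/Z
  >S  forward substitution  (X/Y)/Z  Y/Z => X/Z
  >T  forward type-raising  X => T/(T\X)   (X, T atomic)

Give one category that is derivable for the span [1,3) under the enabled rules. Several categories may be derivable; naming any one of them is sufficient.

S

[0,4] S   <
  [0,1] "map" : S\N
  [1,4] S\(S\N)   <
    [1,3] S   <
      [1,2] "under" : S\PP
      [2,3] "quickly" : S\(S\PP)
    [3,4] "with" : (S\(S\N))\S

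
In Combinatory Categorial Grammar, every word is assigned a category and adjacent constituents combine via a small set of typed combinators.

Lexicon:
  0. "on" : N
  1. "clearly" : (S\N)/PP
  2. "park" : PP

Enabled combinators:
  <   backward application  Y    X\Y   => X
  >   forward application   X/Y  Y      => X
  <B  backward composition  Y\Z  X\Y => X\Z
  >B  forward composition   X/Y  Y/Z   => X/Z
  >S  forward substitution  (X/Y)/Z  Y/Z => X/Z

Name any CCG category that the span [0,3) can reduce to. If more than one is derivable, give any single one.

[0,3] S   <
  [0,1] "on" : N
  [1,3] S\N   >
    [1,2] "clearly" : (S\N)/PP
    [2,3] "park" : PP

S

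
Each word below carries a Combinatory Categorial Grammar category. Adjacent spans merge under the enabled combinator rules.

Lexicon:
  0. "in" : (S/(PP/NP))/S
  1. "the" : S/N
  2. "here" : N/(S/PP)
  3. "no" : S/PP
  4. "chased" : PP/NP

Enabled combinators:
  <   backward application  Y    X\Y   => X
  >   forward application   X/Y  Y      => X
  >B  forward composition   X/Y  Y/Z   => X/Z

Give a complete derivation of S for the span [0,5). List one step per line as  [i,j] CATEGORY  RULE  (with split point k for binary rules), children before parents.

[0,5] S   >
  [0,4] S/(PP/NP)   >
    [0,1] "in" : (S/(PP/NP))/S
    [1,4] S   >
      [1,2] "the" : S/N
      [2,4] N   >
        [2,3] "here" : N/(S/PP)
        [3,4] "no" : S/PP
  [4,5] "chased" : PP/NP

[0,1] (S/(PP/NP))/S  lex  "in"
[1,2] S/N  lex  "the"
[2,3] N/(S/PP)  lex  "here"
[3,4] S/PP  lex  "no"
[2,4] N  >  k=3
[1,4] S  >  k=2
[0,4] S/(PP/NP)  >  k=1
[4,5] PP/NP  lex  "chased"
[0,5] S  >  k=4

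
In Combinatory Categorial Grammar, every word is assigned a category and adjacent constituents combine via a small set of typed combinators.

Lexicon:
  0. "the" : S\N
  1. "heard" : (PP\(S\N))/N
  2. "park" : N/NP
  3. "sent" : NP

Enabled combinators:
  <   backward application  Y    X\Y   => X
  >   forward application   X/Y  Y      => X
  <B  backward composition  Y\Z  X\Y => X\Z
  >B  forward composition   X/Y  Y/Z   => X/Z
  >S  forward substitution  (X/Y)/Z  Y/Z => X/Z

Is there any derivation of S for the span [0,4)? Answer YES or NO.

NO

S\N (PP\(S\N))/N N/NP NP
CKY chart[0,4] = {PP}; S ∉ chart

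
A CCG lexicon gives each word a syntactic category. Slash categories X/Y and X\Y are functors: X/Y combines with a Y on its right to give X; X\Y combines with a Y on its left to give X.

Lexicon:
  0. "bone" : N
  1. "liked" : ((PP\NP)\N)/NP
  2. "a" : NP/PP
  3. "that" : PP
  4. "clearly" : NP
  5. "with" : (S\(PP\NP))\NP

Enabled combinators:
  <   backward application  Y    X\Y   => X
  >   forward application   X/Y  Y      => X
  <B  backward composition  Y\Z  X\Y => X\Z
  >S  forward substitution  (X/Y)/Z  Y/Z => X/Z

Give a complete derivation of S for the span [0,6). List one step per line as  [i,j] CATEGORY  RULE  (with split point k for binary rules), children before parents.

[0,6] S   <
  [0,1] "bone" : N
  [1,6] S\N   <B
    [1,4] (PP\NP)\N   >
      [1,2] "liked" : ((PP\NP)\N)/NP
      [2,4] NP   >
        [2,3] "a" : NP/PP
        [3,4] "that" : PP
    [4,6] S\(PP\NP)   <
      [4,5] "clearly" : NP
      [5,6] "with" : (S\(PP\NP))\NP

[0,1] N  lex  "bone"
[1,2] ((PP\NP)\N)/NP  lex  "liked"
[2,3] NP/PP  lex  "a"
[3,4] PP  lex  "that"
[2,4] NP  >  k=3
[1,4] (PP\NP)\N  >  k=2
[4,5] NP  lex  "clearly"
[5,6] (S\(PP\NP))\NP  lex  "with"
[4,6] S\(PP\NP)  <  k=5
[1,6] S\N  <B  k=4
[0,6] S  <  k=1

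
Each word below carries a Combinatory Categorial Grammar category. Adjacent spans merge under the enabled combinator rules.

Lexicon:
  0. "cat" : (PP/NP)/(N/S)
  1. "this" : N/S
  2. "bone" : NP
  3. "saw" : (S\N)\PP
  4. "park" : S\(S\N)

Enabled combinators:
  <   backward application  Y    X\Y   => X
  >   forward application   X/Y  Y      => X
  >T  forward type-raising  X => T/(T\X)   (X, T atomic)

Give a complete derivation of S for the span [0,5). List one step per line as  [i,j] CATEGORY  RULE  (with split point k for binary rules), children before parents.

[0,1] (PP/NP)/(N/S)  lex  "cat"
[1,2] N/S  lex  "this"
[0,2] PP/NP  >  k=1
[2,3] NP  lex  "bone"
[0,3] PP  >  k=2
[3,4] (S\N)\PP  lex  "saw"
[0,4] S\N  <  k=3
[4,5] S\(S\N)  lex  "park"
[0,5] S  <  k=4

[0,5] S   <
  [0,4] S\N   <
    [0,3] PP   >
      [0,2] PP/NP   >
        [0,1] "cat" : (PP/NP)/(N/S)
        [1,2] "this" : N/S
      [2,3] "bone" : NP
    [3,4] "saw" : (S\N)\PP
  [4,5] "park" : S\(S\N)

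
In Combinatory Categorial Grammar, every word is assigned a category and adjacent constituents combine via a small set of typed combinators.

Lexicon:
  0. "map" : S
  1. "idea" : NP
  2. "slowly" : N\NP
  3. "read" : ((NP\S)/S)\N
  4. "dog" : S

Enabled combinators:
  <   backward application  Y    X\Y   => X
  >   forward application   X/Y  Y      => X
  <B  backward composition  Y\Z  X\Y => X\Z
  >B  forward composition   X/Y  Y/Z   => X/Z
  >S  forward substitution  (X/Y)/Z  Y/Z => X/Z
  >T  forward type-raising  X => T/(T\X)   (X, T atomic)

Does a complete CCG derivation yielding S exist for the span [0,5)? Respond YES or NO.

S NP N\NP ((NP\S)/S)\N S
CKY chart[0,5] = {N/(N\NP), NP, NP/(NP\NP), NP/(S\S), PP/(PP\NP), S/(S\NP)}; S ∉ chart

NO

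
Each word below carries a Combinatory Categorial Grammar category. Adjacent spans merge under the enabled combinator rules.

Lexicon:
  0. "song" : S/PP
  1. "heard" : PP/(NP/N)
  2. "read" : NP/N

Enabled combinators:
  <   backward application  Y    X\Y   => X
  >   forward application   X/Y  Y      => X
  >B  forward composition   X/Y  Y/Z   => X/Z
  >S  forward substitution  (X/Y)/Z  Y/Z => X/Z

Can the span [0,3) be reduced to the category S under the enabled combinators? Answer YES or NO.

YES

[0,3] S   >
  [0,1] "song" : S/PP
  [1,3] PP   >
    [1,2] "heard" : PP/(NP/N)
    [2,3] "read" : NP/N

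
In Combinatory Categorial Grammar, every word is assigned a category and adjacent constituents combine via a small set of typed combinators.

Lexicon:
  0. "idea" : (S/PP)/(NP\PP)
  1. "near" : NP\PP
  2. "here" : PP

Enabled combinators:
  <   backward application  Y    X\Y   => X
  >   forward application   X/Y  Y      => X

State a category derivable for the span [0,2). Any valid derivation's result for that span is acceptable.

[0,3] S   >
  [0,2] S/PP   >
    [0,1] "idea" : (S/PP)/(NP\PP)
    [1,2] "near" : NP\PP
  [2,3] "here" : PP

S/PP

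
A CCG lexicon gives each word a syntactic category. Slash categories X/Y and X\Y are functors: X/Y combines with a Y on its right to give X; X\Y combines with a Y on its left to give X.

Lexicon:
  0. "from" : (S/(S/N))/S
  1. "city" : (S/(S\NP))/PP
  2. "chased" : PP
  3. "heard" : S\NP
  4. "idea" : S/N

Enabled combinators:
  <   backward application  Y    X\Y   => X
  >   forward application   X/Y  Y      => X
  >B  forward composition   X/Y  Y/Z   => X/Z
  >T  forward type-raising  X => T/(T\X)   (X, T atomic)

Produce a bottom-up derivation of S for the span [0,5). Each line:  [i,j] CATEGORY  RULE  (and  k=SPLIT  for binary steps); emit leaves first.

[0,1] (S/(S/N))/S  lex  "from"
[1,2] (S/(S\NP))/PP  lex  "city"
[2,3] PP  lex  "chased"
[1,3] S/(S\NP)  >  k=2
[3,4] S\NP  lex  "heard"
[1,4] S  >  k=3
[0,4] S/(S/N)  >  k=1
[4,5] S/N  lex  "idea"
[0,5] S  >  k=4

[0,5] S   >
  [0,4] S/(S/N)   >
    [0,1] "from" : (S/(S/N))/S
    [1,4] S   >
      [1,3] S/(S\NP)   >
        [1,2] "city" : (S/(S\NP))/PP
        [2,3] "chased" : PP
      [3,4] "heard" : S\NP
  [4,5] "idea" : S/N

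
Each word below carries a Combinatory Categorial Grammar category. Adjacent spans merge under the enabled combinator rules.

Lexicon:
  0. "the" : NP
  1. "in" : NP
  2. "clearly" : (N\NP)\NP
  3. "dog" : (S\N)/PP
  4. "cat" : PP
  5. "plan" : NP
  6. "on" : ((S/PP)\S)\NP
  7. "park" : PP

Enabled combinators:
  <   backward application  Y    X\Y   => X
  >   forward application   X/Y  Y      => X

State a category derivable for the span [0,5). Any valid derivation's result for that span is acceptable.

S

[0,8] S   >
  [0,7] S/PP   <
    [0,5] S   <
      [0,3] N   <
        [0,1] "the" : NP
        [1,3] N\NP   <
          [1,2] "in" : NP
          [2,3] "clearly" : (N\NP)\NP
      [3,5] S\N   >
        [3,4] "dog" : (S\N)/PP
        [4,5] "cat" : PP
    [5,7] (S/PP)\S   <
      [5,6] "plan" : NP
      [6,7] "on" : ((S/PP)\S)\NP
  [7,8] "park" : PP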